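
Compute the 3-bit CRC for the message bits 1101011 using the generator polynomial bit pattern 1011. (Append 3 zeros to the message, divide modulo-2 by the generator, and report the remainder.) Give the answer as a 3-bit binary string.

110

Append 3 zeros: 1101011000. Divide by 1011 (XOR where the leading bit is 1):
  pos 0: 1101 XOR 1011 = 0110
  pos 1: 1100 XOR 1011 = 0111
  pos 2: 1111 XOR 1011 = 0100
  pos 3: 1001 XOR 1011 = 0010
  pos 5: 1000 XOR 1011 = 0011
Remainder (last 3 bits) = 110. This is the CRC / FCS.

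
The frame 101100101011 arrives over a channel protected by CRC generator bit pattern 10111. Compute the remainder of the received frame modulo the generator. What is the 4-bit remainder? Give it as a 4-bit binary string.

Modulo-2 division of 101100101011 by 10111:
  pos 0: 10110 XOR 10111 = 00001
  pos 4: 10101 XOR 10111 = 00010
  pos 7: 10011 XOR 10111 = 00100
Remainder = 0100 (nonzero — an error is detected).

0100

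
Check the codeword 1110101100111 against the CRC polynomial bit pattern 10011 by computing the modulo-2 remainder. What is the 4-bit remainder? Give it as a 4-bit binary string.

1110

Modulo-2 division of 1110101100111 by 10011:
  pos 0: 11101 XOR 10011 = 01110
  pos 1: 11100 XOR 10011 = 01111
  pos 2: 11111 XOR 10011 = 01100
  pos 3: 11001 XOR 10011 = 01010
  pos 4: 10100 XOR 10011 = 00111
  pos 6: 11101 XOR 10011 = 01110
  pos 7: 11101 XOR 10011 = 01110
  pos 8: 11101 XOR 10011 = 01110
Remainder = 1110 (nonzero — an error is detected).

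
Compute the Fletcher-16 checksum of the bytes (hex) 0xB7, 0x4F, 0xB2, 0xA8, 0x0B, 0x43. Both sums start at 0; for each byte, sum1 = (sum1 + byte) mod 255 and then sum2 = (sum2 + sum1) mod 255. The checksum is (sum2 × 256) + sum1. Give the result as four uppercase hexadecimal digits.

Running sums (mod 255):
  after byte 0 (0xB7): sum1=183, sum2=183
  after byte 1 (0x4F): sum1=7, sum2=190
  after byte 2 (0xB2): sum1=185, sum2=120
  after byte 3 (0xA8): sum1=98, sum2=218
  after byte 4 (0x0B): sum1=109, sum2=72
  after byte 5 (0x43): sum1=176, sum2=248
Checksum = sum2·256 + sum1 = 248·256 + 176 = 63664 = 0xF8B0.

F8B0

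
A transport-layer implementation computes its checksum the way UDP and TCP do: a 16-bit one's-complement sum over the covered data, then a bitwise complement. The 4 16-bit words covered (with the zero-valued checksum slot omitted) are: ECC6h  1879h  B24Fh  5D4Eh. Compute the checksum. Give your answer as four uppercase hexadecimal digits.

One's-complement addition (fold any carry out of bit 15 back into bit 0):
  0xECC6 + 0x1879 = 0x1053F → wrap carry → 0x0540
  0x0540 + 0xB24F = 0x0B78F
  0xB78F + 0x5D4E = 0x114DD → wrap carry → 0x14DE
One's-complement sum = 0x14DE.
Checksum = ~0x14DE & 0xFFFF = 0xEB21.

EB21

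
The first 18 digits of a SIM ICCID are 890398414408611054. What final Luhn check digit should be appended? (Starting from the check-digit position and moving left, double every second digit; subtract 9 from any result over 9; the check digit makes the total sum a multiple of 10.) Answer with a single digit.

4

Partial digits right→left: 4 5 0 1 1 6 8 0 4 4 1 4 8 9 3 0 9 8
Double every second digit counting from the check-digit position (so the 1st, 3rd, 5th, ... of the partial from the right).
  doubled (with −9 where >9): 8 0 2 7 8 2 7 6 9 → sum 49
  kept as-is: 5 1 6 0 4 4 9 0 8 → sum 37
Total = 49 + 37 = 86.
Check digit = (10 − (86 mod 10)) mod 10 = 4.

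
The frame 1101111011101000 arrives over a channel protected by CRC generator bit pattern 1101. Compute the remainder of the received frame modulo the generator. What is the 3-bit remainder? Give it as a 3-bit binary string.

Modulo-2 division of 1101111011101000 by 1101:
  pos 0: 1101 XOR 1101 = 0000
  pos 4: 1110 XOR 1101 = 0011
  pos 6: 1111 XOR 1101 = 0010
  pos 8: 1010 XOR 1101 = 0111
  pos 9: 1111 XOR 1101 = 0010
  pos 11: 1000 XOR 1101 = 0101
  pos 12: 1010 XOR 1101 = 0111
Remainder = 111 (nonzero — an error is detected).

111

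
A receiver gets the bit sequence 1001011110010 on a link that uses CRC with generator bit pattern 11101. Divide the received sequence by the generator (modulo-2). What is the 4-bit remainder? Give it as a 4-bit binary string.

0100

Modulo-2 division of 1001011110010 by 11101:
  pos 0: 10010 XOR 11101 = 01111
  pos 1: 11111 XOR 11101 = 00010
  pos 4: 10111 XOR 11101 = 01010
  pos 5: 10100 XOR 11101 = 01001
  pos 6: 10010 XOR 11101 = 01111
  pos 7: 11111 XOR 11101 = 00010
Remainder = 0100 (nonzero — an error is detected).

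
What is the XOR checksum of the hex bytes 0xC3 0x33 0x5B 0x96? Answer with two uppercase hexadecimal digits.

XOR the bytes together:
  start with 0xC3
  0xC3 ⊕ 0x33 = 0xF0
  0xF0 ⊕ 0x5B = 0xAB
  0xAB ⊕ 0x96 = 0x3D

3D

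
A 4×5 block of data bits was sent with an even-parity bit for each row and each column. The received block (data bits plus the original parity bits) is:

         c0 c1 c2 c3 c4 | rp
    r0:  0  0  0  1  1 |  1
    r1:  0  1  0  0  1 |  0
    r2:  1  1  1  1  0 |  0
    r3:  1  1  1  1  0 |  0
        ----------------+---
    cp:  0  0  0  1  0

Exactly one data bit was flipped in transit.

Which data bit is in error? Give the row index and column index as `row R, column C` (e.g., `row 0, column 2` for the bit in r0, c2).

Recompute each row's even parity and compare to rp:
  r0: data parity 0, sent rp 1 → mismatch
  r1: data parity 0, sent rp 0 → ok
  r2: data parity 0, sent rp 0 → ok
  r3: data parity 0, sent rp 0 → ok
Recompute each column's even parity and compare to cp:
  c0: data parity 0, sent cp 0 → ok
  c1: data parity 1, sent cp 0 → mismatch
  c2: data parity 0, sent cp 0 → ok
  c3: data parity 1, sent cp 1 → ok
  c4: data parity 0, sent cp 0 → ok
Exactly one row (r0) and one column (c1) fail → the flipped bit is at their intersection.

row 0, column 1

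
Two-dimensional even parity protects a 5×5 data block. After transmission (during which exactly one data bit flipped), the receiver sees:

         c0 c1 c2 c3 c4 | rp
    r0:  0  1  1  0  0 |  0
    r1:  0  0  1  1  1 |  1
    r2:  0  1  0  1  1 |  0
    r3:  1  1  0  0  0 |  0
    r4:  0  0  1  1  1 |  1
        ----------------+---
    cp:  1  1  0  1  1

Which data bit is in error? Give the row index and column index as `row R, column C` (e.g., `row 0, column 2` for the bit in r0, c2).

row 2, column 2

Recompute each row's even parity and compare to rp:
  r0: data parity 0, sent rp 0 → ok
  r1: data parity 1, sent rp 1 → ok
  r2: data parity 1, sent rp 0 → mismatch
  r3: data parity 0, sent rp 0 → ok
  r4: data parity 1, sent rp 1 → ok
Recompute each column's even parity and compare to cp:
  c0: data parity 1, sent cp 1 → ok
  c1: data parity 1, sent cp 1 → ok
  c2: data parity 1, sent cp 0 → mismatch
  c3: data parity 1, sent cp 1 → ok
  c4: data parity 1, sent cp 1 → ok
Exactly one row (r2) and one column (c2) fail → the flipped bit is at their intersection.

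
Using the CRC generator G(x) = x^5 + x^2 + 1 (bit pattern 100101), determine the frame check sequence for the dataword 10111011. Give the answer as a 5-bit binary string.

Append 5 zeros: 1011101100000. Divide by 100101 (XOR where the leading bit is 1):
  pos 0: 101110 XOR 100101 = 001011
  pos 2: 101111 XOR 100101 = 001010
  pos 4: 101000 XOR 100101 = 001101
  pos 6: 110100 XOR 100101 = 010001
  pos 7: 100010 XOR 100101 = 000111
Remainder (last 5 bits) = 00111. This is the CRC / FCS.

00111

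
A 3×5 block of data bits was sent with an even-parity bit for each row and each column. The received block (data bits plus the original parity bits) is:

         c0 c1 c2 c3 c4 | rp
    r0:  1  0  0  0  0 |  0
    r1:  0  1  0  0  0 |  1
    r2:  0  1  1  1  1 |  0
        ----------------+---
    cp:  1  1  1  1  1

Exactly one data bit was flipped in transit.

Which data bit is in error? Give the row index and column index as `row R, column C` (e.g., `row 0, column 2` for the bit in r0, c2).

row 0, column 1

Recompute each row's even parity and compare to rp:
  r0: data parity 1, sent rp 0 → mismatch
  r1: data parity 1, sent rp 1 → ok
  r2: data parity 0, sent rp 0 → ok
Recompute each column's even parity and compare to cp:
  c0: data parity 1, sent cp 1 → ok
  c1: data parity 0, sent cp 1 → mismatch
  c2: data parity 1, sent cp 1 → ok
  c3: data parity 1, sent cp 1 → ok
  c4: data parity 1, sent cp 1 → ok
Exactly one row (r0) and one column (c1) fail → the flipped bit is at their intersection.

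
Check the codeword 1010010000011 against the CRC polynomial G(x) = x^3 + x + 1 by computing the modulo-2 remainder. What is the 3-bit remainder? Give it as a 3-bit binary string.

110

Modulo-2 division of 1010010000011 by 1011:
  pos 0: 1010 XOR 1011 = 0001
  pos 3: 1010 XOR 1011 = 0001
  pos 6: 1000 XOR 1011 = 0011
  pos 8: 1101 XOR 1011 = 0110
  pos 9: 1101 XOR 1011 = 0110
Remainder = 110 (nonzero — an error is detected).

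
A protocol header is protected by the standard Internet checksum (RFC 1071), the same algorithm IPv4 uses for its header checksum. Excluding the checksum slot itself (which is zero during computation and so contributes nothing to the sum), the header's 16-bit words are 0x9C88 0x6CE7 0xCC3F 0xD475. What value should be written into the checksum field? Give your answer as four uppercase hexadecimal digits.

One's-complement addition (fold any carry out of bit 15 back into bit 0):
  0x9C88 + 0x6CE7 = 0x1096F → wrap carry → 0x0970
  0x0970 + 0xCC3F = 0x0D5AF
  0xD5AF + 0xD475 = 0x1AA24 → wrap carry → 0xAA25
One's-complement sum = 0xAA25.
Checksum = ~0xAA25 & 0xFFFF = 0x55DA.

55DA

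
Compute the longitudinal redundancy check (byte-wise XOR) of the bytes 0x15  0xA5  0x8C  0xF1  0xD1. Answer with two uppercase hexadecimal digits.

XOR the bytes together:
  start with 0x15
  0x15 ⊕ 0xA5 = 0xB0
  0xB0 ⊕ 0x8C = 0x3C
  0x3C ⊕ 0xF1 = 0xCD
  0xCD ⊕ 0xD1 = 0x1C

1C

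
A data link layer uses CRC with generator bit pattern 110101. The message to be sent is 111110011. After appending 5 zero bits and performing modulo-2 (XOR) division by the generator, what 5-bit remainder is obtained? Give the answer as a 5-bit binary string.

Append 5 zeros: 11111001100000. Divide by 110101 (XOR where the leading bit is 1):
  pos 0: 111110 XOR 110101 = 001011
  pos 2: 101101 XOR 110101 = 011000
  pos 3: 110001 XOR 110101 = 000100
  pos 6: 100000 XOR 110101 = 010101
  pos 7: 101010 XOR 110101 = 011111
  pos 8: 111110 XOR 110101 = 001011
Remainder (last 5 bits) = 01011. This is the CRC / FCS.

01011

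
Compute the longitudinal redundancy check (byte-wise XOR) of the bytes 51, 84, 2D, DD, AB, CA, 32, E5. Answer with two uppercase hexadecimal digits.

XOR the bytes together:
  start with 0x51
  0x51 ⊕ 0x84 = 0xD5
  0xD5 ⊕ 0x2D = 0xF8
  0xF8 ⊕ 0xDD = 0x25
  0x25 ⊕ 0xAB = 0x8E
  0x8E ⊕ 0xCA = 0x44
  0x44 ⊕ 0x32 = 0x76
  0x76 ⊕ 0xE5 = 0x93

93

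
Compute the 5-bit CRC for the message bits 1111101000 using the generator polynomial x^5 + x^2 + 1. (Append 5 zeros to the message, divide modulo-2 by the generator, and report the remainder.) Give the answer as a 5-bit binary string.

10100

Append 5 zeros: 111110100000000. Divide by 100101 (XOR where the leading bit is 1):
  pos 0: 111110 XOR 100101 = 011011
  pos 1: 110111 XOR 100101 = 010010
  pos 2: 100100 XOR 100101 = 000001
  pos 7: 100000 XOR 100101 = 000101
Remainder (last 5 bits) = 10100. This is the CRC / FCS.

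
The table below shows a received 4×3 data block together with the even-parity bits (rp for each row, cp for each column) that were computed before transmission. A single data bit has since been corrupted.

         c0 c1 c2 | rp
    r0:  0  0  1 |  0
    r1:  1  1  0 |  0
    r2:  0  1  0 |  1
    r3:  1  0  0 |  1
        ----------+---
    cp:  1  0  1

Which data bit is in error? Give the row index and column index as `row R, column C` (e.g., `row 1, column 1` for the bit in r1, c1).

Recompute each row's even parity and compare to rp:
  r0: data parity 1, sent rp 0 → mismatch
  r1: data parity 0, sent rp 0 → ok
  r2: data parity 1, sent rp 1 → ok
  r3: data parity 1, sent rp 1 → ok
Recompute each column's even parity and compare to cp:
  c0: data parity 0, sent cp 1 → mismatch
  c1: data parity 0, sent cp 0 → ok
  c2: data parity 1, sent cp 1 → ok
Exactly one row (r0) and one column (c0) fail → the flipped bit is at their intersection.

row 0, column 0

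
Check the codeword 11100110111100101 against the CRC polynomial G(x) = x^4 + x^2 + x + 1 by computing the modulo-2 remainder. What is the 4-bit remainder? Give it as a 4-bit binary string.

1011

Modulo-2 division of 11100110111100101 by 10111:
  pos 0: 11100 XOR 10111 = 01011
  pos 1: 10111 XOR 10111 = 00000
  pos 6: 10111 XOR 10111 = 00000
  pos 11: 10010 XOR 10111 = 00101
Remainder = 1011 (nonzero — an error is detected).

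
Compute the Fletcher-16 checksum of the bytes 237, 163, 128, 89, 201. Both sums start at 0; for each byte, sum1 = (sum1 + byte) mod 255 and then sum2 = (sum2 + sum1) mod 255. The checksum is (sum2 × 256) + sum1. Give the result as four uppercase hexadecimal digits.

Running sums (mod 255):
  after byte 0 (237): sum1=237, sum2=237
  after byte 1 (163): sum1=145, sum2=127
  after byte 2 (128): sum1=18, sum2=145
  after byte 3 (89): sum1=107, sum2=252
  after byte 4 (201): sum1=53, sum2=50
Checksum = sum2·256 + sum1 = 50·256 + 53 = 12853 = 0x3235.

3235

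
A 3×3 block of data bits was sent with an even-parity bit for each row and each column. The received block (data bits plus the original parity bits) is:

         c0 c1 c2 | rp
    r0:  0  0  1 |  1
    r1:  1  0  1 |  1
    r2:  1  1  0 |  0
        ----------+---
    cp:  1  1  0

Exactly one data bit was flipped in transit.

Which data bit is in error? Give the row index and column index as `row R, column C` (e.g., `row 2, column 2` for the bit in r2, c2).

row 1, column 0

Recompute each row's even parity and compare to rp:
  r0: data parity 1, sent rp 1 → ok
  r1: data parity 0, sent rp 1 → mismatch
  r2: data parity 0, sent rp 0 → ok
Recompute each column's even parity and compare to cp:
  c0: data parity 0, sent cp 1 → mismatch
  c1: data parity 1, sent cp 1 → ok
  c2: data parity 0, sent cp 0 → ok
Exactly one row (r1) and one column (c0) fail → the flipped bit is at their intersection.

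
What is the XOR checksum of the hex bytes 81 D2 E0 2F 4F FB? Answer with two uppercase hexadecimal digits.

XOR the bytes together:
  start with 0x81
  0x81 ⊕ 0xD2 = 0x53
  0x53 ⊕ 0xE0 = 0xB3
  0xB3 ⊕ 0x2F = 0x9C
  0x9C ⊕ 0x4F = 0xD3
  0xD3 ⊕ 0xFB = 0x28

28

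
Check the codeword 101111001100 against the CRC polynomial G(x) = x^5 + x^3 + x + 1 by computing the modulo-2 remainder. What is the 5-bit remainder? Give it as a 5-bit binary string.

Modulo-2 division of 101111001100 by 101011:
  pos 0: 101111 XOR 101011 = 000100
  pos 3: 100001 XOR 101011 = 001010
  pos 5: 101010 XOR 101011 = 000001
Remainder = 00010 (nonzero — an error is detected).

00010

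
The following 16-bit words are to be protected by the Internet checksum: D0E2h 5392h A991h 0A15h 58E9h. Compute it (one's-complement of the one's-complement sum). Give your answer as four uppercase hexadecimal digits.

CEFA

One's-complement addition (fold any carry out of bit 15 back into bit 0):
  0xD0E2 + 0x5392 = 0x12474 → wrap carry → 0x2475
  0x2475 + 0xA991 = 0x0CE06
  0xCE06 + 0x0A15 = 0x0D81B
  0xD81B + 0x58E9 = 0x13104 → wrap carry → 0x3105
One's-complement sum = 0x3105.
Checksum = ~0x3105 & 0xFFFF = 0xCEFA.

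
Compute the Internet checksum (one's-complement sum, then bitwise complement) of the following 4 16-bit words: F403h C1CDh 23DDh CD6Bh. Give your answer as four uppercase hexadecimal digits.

One's-complement addition (fold any carry out of bit 15 back into bit 0):
  0xF403 + 0xC1CD = 0x1B5D0 → wrap carry → 0xB5D1
  0xB5D1 + 0x23DD = 0x0D9AE
  0xD9AE + 0xCD6B = 0x1A719 → wrap carry → 0xA71A
One's-complement sum = 0xA71A.
Checksum = ~0xA71A & 0xFFFF = 0x58E5.

58E5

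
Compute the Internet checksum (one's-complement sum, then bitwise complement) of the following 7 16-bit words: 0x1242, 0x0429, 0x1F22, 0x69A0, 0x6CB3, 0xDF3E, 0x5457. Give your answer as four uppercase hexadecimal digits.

One's-complement addition (fold any carry out of bit 15 back into bit 0):
  0x1242 + 0x0429 = 0x0166B
  0x166B + 0x1F22 = 0x0358D
  0x358D + 0x69A0 = 0x09F2D
  0x9F2D + 0x6CB3 = 0x10BE0 → wrap carry → 0x0BE1
  0x0BE1 + 0xDF3E = 0x0EB1F
  0xEB1F + 0x5457 = 0x13F76 → wrap carry → 0x3F77
One's-complement sum = 0x3F77.
Checksum = ~0x3F77 & 0xFFFF = 0xC088.

C088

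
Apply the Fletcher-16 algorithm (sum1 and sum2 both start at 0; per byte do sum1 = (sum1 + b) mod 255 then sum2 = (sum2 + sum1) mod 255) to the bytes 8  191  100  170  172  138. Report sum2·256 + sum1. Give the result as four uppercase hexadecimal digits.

640E

Running sums (mod 255):
  after byte 0 (8): sum1=8, sum2=8
  after byte 1 (191): sum1=199, sum2=207
  after byte 2 (100): sum1=44, sum2=251
  after byte 3 (170): sum1=214, sum2=210
  after byte 4 (172): sum1=131, sum2=86
  after byte 5 (138): sum1=14, sum2=100
Checksum = sum2·256 + sum1 = 100·256 + 14 = 25614 = 0x640E.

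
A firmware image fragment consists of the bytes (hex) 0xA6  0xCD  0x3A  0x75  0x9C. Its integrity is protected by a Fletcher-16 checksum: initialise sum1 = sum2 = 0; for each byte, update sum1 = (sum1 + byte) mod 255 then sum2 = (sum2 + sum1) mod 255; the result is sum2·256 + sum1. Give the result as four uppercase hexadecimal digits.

Running sums (mod 255):
  after byte 0 (0xA6): sum1=166, sum2=166
  after byte 1 (0xCD): sum1=116, sum2=27
  after byte 2 (0x3A): sum1=174, sum2=201
  after byte 3 (0x75): sum1=36, sum2=237
  after byte 4 (0x9C): sum1=192, sum2=174
Checksum = sum2·256 + sum1 = 174·256 + 192 = 44736 = 0xAEC0.

AEC0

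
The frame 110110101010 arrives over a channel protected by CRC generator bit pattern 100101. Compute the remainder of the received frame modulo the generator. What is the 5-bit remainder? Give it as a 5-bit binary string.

Modulo-2 division of 110110101010 by 100101:
  pos 0: 110110 XOR 100101 = 010011
  pos 1: 100111 XOR 100101 = 000010
  pos 5: 100101 XOR 100101 = 000000
Remainder = 00000 (zero — the frame passes the CRC check).

00000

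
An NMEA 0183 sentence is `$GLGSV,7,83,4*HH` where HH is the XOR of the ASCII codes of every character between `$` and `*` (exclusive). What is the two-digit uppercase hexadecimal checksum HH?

XOR the ASCII codes of the payload characters:
  'G' = 0x47 → acc = 0x47
  'L' = 0x4C → acc = 0x0B
  'G' = 0x47 → acc = 0x4C
  'S' = 0x53 → acc = 0x1F
  'V' = 0x56 → acc = 0x49
  ',' = 0x2C → acc = 0x65
  '7' = 0x37 → acc = 0x52
  ',' = 0x2C → acc = 0x7E
  '8' = 0x38 → acc = 0x46
  '3' = 0x33 → acc = 0x75
  ',' = 0x2C → acc = 0x59
  '4' = 0x34 → acc = 0x6D
Checksum = 0x6D.

6D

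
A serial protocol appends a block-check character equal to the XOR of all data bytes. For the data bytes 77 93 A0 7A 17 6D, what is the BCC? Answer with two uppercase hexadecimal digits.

44

XOR the bytes together:
  start with 0x77
  0x77 ⊕ 0x93 = 0xE4
  0xE4 ⊕ 0xA0 = 0x44
  0x44 ⊕ 0x7A = 0x3E
  0x3E ⊕ 0x17 = 0x29
  0x29 ⊕ 0x6D = 0x44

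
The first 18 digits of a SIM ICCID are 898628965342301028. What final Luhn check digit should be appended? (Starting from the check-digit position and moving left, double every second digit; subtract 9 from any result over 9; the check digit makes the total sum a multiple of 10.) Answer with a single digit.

9

Partial digits right→left: 8 2 0 1 0 3 2 4 3 5 6 9 8 2 6 8 9 8
Double every second digit counting from the check-digit position (so the 1st, 3rd, 5th, ... of the partial from the right).
  doubled (with −9 where >9): 7 0 0 4 6 3 7 3 9 → sum 39
  kept as-is: 2 1 3 4 5 9 2 8 8 → sum 42
Total = 39 + 42 = 81.
Check digit = (10 − (81 mod 10)) mod 10 = 9.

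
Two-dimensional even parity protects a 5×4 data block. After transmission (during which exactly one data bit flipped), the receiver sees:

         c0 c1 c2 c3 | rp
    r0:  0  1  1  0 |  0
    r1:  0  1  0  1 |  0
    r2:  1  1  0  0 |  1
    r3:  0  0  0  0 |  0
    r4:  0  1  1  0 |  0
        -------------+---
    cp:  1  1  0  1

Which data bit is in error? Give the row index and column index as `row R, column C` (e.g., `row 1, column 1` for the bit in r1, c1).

row 2, column 1

Recompute each row's even parity and compare to rp:
  r0: data parity 0, sent rp 0 → ok
  r1: data parity 0, sent rp 0 → ok
  r2: data parity 0, sent rp 1 → mismatch
  r3: data parity 0, sent rp 0 → ok
  r4: data parity 0, sent rp 0 → ok
Recompute each column's even parity and compare to cp:
  c0: data parity 1, sent cp 1 → ok
  c1: data parity 0, sent cp 1 → mismatch
  c2: data parity 0, sent cp 0 → ok
  c3: data parity 1, sent cp 1 → ok
Exactly one row (r2) and one column (c1) fail → the flipped bit is at their intersection.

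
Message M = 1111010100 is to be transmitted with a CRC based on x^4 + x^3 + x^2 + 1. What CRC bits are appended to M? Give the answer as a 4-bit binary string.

0000

Append 4 zeros: 11110101000000. Divide by 11101 (XOR where the leading bit is 1):
  pos 0: 11110 XOR 11101 = 00011
  pos 3: 11101 XOR 11101 = 00000
Remainder (last 4 bits) = 0000. This is the CRC / FCS.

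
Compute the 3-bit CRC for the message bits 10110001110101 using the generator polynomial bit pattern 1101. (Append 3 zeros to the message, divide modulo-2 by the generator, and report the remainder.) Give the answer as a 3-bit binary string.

Append 3 zeros: 10110001110101000. Divide by 1101 (XOR where the leading bit is 1):
  pos 0: 1011 XOR 1101 = 0110
  pos 1: 1100 XOR 1101 = 0001
  pos 4: 1001 XOR 1101 = 0100
  pos 5: 1001 XOR 1101 = 0100
  pos 6: 1001 XOR 1101 = 0100
  pos 7: 1000 XOR 1101 = 0101
  pos 8: 1011 XOR 1101 = 0110
  pos 9: 1100 XOR 1101 = 0001
  pos 12: 1100 XOR 1101 = 0001
Remainder (last 3 bits) = 010. This is the CRC / FCS.

010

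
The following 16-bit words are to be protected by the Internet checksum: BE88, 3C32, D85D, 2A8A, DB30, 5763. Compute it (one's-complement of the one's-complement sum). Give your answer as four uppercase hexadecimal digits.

CFC8

One's-complement addition (fold any carry out of bit 15 back into bit 0):
  0xBE88 + 0x3C32 = 0x0FABA
  0xFABA + 0xD85D = 0x1D317 → wrap carry → 0xD318
  0xD318 + 0x2A8A = 0x0FDA2
  0xFDA2 + 0xDB30 = 0x1D8D2 → wrap carry → 0xD8D3
  0xD8D3 + 0x5763 = 0x13036 → wrap carry → 0x3037
One's-complement sum = 0x3037.
Checksum = ~0x3037 & 0xFFFF = 0xCFC8.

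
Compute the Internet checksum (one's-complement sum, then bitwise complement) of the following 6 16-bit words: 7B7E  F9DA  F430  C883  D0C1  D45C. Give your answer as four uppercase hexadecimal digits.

One's-complement addition (fold any carry out of bit 15 back into bit 0):
  0x7B7E + 0xF9DA = 0x17558 → wrap carry → 0x7559
  0x7559 + 0xF430 = 0x16989 → wrap carry → 0x698A
  0x698A + 0xC883 = 0x1320D → wrap carry → 0x320E
  0x320E + 0xD0C1 = 0x102CF → wrap carry → 0x02D0
  0x02D0 + 0xD45C = 0x0D72C
One's-complement sum = 0xD72C.
Checksum = ~0xD72C & 0xFFFF = 0x28D3.

28D3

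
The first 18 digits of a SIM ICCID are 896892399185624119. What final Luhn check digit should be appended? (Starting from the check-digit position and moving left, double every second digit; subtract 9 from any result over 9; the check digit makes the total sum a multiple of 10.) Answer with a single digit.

Partial digits right→left: 9 1 1 4 2 6 5 8 1 9 9 3 2 9 8 6 9 8
Double every second digit counting from the check-digit position (so the 1st, 3rd, 5th, ... of the partial from the right).
  doubled (with −9 where >9): 9 2 4 1 2 9 4 7 9 → sum 47
  kept as-is: 1 4 6 8 9 3 9 6 8 → sum 54
Total = 47 + 54 = 101.
Check digit = (10 − (101 mod 10)) mod 10 = 9.

9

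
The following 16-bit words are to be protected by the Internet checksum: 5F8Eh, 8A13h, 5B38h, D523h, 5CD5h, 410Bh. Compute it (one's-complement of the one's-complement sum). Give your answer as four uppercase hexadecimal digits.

4821

One's-complement addition (fold any carry out of bit 15 back into bit 0):
  0x5F8E + 0x8A13 = 0x0E9A1
  0xE9A1 + 0x5B38 = 0x144D9 → wrap carry → 0x44DA
  0x44DA + 0xD523 = 0x119FD → wrap carry → 0x19FE
  0x19FE + 0x5CD5 = 0x076D3
  0x76D3 + 0x410B = 0x0B7DE
One's-complement sum = 0xB7DE.
Checksum = ~0xB7DE & 0xFFFF = 0x4821.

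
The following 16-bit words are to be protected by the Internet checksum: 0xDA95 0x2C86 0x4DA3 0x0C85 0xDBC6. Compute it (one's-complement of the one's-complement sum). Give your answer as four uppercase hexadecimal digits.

C2F4

One's-complement addition (fold any carry out of bit 15 back into bit 0):
  0xDA95 + 0x2C86 = 0x1071B → wrap carry → 0x071C
  0x071C + 0x4DA3 = 0x054BF
  0x54BF + 0x0C85 = 0x06144
  0x6144 + 0xDBC6 = 0x13D0A → wrap carry → 0x3D0B
One's-complement sum = 0x3D0B.
Checksum = ~0x3D0B & 0xFFFF = 0xC2F4.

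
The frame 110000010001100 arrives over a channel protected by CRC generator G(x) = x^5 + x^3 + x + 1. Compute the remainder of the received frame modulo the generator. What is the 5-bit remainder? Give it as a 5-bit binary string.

Modulo-2 division of 110000010001100 by 101011:
  pos 0: 110000 XOR 101011 = 011011
  pos 1: 110110 XOR 101011 = 011101
  pos 2: 111011 XOR 101011 = 010000
  pos 3: 100000 XOR 101011 = 001011
  pos 5: 101100 XOR 101011 = 000111
  pos 8: 111110 XOR 101011 = 010101
  pos 9: 101010 XOR 101011 = 000001
Remainder = 00001 (nonzero — an error is detected).

00001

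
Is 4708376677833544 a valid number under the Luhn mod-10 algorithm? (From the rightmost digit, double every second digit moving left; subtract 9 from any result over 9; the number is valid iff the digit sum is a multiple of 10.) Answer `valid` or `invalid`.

valid

From the right, keep odd positions and double even positions (subtract 9 from any doubled value over 9):
  doubled (positions 2,4,...): 8 6 7 5 3 6 0 8 → sum 43
  kept (positions 1,3,...): 4 5 3 7 6 7 8 7 → sum 47
Total = 90.
90 mod 10 = 0, so the number is valid.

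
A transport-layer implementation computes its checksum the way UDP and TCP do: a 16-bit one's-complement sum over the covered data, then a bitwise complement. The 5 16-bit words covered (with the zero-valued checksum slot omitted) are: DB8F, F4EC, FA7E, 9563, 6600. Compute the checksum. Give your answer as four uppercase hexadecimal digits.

39A0

One's-complement addition (fold any carry out of bit 15 back into bit 0):
  0xDB8F + 0xF4EC = 0x1D07B → wrap carry → 0xD07C
  0xD07C + 0xFA7E = 0x1CAFA → wrap carry → 0xCAFB
  0xCAFB + 0x9563 = 0x1605E → wrap carry → 0x605F
  0x605F + 0x6600 = 0x0C65F
One's-complement sum = 0xC65F.
Checksum = ~0xC65F & 0xFFFF = 0x39A0.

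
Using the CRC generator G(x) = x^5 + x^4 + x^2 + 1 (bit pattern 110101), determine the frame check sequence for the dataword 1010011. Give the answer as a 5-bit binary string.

Append 5 zeros: 101001100000. Divide by 110101 (XOR where the leading bit is 1):
  pos 0: 101001 XOR 110101 = 011100
  pos 1: 111001 XOR 110101 = 001100
  pos 3: 110000 XOR 110101 = 000101
  pos 6: 101000 XOR 110101 = 011101
Remainder (last 5 bits) = 11101. This is the CRC / FCS.

11101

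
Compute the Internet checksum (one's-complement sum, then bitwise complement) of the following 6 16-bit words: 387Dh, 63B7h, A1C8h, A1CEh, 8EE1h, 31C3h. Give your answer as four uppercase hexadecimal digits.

One's-complement addition (fold any carry out of bit 15 back into bit 0):
  0x387D + 0x63B7 = 0x09C34
  0x9C34 + 0xA1C8 = 0x13DFC → wrap carry → 0x3DFD
  0x3DFD + 0xA1CE = 0x0DFCB
  0xDFCB + 0x8EE1 = 0x16EAC → wrap carry → 0x6EAD
  0x6EAD + 0x31C3 = 0x0A070
One's-complement sum = 0xA070.
Checksum = ~0xA070 & 0xFFFF = 0x5F8F.

5F8F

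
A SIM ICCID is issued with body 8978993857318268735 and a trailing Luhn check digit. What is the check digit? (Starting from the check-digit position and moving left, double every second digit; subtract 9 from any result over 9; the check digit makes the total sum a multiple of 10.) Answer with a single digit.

Partial digits right→left: 5 3 7 8 6 2 8 1 3 7 5 8 3 9 9 8 7 9 8
Double every second digit counting from the check-digit position (so the 1st, 3rd, 5th, ... of the partial from the right).
  doubled (with −9 where >9): 1 5 3 7 6 1 6 9 5 7 → sum 50
  kept as-is: 3 8 2 1 7 8 9 8 9 → sum 55
Total = 50 + 55 = 105.
Check digit = (10 − (105 mod 10)) mod 10 = 5.

5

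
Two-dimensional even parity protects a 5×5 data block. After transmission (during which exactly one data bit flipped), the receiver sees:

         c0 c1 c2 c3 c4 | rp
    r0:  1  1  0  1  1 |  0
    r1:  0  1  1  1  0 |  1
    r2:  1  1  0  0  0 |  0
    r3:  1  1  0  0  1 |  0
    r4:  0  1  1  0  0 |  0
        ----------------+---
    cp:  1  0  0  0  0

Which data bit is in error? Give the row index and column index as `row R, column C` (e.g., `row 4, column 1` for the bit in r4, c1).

Recompute each row's even parity and compare to rp:
  r0: data parity 0, sent rp 0 → ok
  r1: data parity 1, sent rp 1 → ok
  r2: data parity 0, sent rp 0 → ok
  r3: data parity 1, sent rp 0 → mismatch
  r4: data parity 0, sent rp 0 → ok
Recompute each column's even parity and compare to cp:
  c0: data parity 1, sent cp 1 → ok
  c1: data parity 1, sent cp 0 → mismatch
  c2: data parity 0, sent cp 0 → ok
  c3: data parity 0, sent cp 0 → ok
  c4: data parity 0, sent cp 0 → ok
Exactly one row (r3) and one column (c1) fail → the flipped bit is at their intersection.

row 3, column 1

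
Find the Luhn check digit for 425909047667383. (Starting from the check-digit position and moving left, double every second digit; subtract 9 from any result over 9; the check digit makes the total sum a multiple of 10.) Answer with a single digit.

6

Partial digits right→left: 3 8 3 7 6 6 7 4 0 9 0 9 5 2 4
Double every second digit counting from the check-digit position (so the 1st, 3rd, 5th, ... of the partial from the right).
  doubled (with −9 where >9): 6 6 3 5 0 0 1 8 → sum 29
  kept as-is: 8 7 6 4 9 9 2 → sum 45
Total = 29 + 45 = 74.
Check digit = (10 − (74 mod 10)) mod 10 = 6.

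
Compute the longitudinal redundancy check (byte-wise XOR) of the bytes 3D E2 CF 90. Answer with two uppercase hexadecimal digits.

XOR the bytes together:
  start with 0x3D
  0x3D ⊕ 0xE2 = 0xDF
  0xDF ⊕ 0xCF = 0x10
  0x10 ⊕ 0x90 = 0x80

80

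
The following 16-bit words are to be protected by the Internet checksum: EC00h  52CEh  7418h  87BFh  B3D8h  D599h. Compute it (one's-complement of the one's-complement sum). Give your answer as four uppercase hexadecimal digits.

One's-complement addition (fold any carry out of bit 15 back into bit 0):
  0xEC00 + 0x52CE = 0x13ECE → wrap carry → 0x3ECF
  0x3ECF + 0x7418 = 0x0B2E7
  0xB2E7 + 0x87BF = 0x13AA6 → wrap carry → 0x3AA7
  0x3AA7 + 0xB3D8 = 0x0EE7F
  0xEE7F + 0xD599 = 0x1C418 → wrap carry → 0xC419
One's-complement sum = 0xC419.
Checksum = ~0xC419 & 0xFFFF = 0x3BE6.

3BE6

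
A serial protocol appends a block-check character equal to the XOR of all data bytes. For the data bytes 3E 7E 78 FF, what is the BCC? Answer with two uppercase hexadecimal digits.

XOR the bytes together:
  start with 0x3E
  0x3E ⊕ 0x7E = 0x40
  0x40 ⊕ 0x78 = 0x38
  0x38 ⊕ 0xFF = 0xC7

C7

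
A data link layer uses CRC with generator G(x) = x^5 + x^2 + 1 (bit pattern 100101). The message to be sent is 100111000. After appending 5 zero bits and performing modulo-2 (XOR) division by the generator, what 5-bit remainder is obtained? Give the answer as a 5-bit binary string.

Append 5 zeros: 10011100000000. Divide by 100101 (XOR where the leading bit is 1):
  pos 0: 100111 XOR 100101 = 000010
  pos 4: 100000 XOR 100101 = 000101
  pos 7: 101000 XOR 100101 = 001101
Remainder (last 5 bits) = 11010. This is the CRC / FCS.

11010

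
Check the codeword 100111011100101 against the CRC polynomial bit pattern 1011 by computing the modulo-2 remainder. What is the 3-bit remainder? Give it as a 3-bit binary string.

Modulo-2 division of 100111011100101 by 1011:
  pos 0: 1001 XOR 1011 = 0010
  pos 2: 1011 XOR 1011 = 0000
  pos 7: 1110 XOR 1011 = 0101
  pos 8: 1010 XOR 1011 = 0001
  pos 11: 1101 XOR 1011 = 0110
Remainder = 110 (nonzero — an error is detected).

110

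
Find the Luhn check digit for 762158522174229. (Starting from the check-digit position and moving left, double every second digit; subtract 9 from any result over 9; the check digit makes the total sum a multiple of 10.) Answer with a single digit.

3

Partial digits right→left: 9 2 2 4 7 1 2 2 5 8 5 1 2 6 7
Double every second digit counting from the check-digit position (so the 1st, 3rd, 5th, ... of the partial from the right).
  doubled (with −9 where >9): 9 4 5 4 1 1 4 5 → sum 33
  kept as-is: 2 4 1 2 8 1 6 → sum 24
Total = 33 + 24 = 57.
Check digit = (10 − (57 mod 10)) mod 10 = 3.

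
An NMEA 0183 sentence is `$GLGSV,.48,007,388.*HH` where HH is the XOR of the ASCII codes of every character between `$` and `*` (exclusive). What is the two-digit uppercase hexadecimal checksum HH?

XOR the ASCII codes of the payload characters:
  'G' = 0x47 → acc = 0x47
  'L' = 0x4C → acc = 0x0B
  'G' = 0x47 → acc = 0x4C
  'S' = 0x53 → acc = 0x1F
  'V' = 0x56 → acc = 0x49
  ',' = 0x2C → acc = 0x65
  '.' = 0x2E → acc = 0x4B
  '4' = 0x34 → acc = 0x7F
  '8' = 0x38 → acc = 0x47
  ',' = 0x2C → acc = 0x6B
  '0' = 0x30 → acc = 0x5B
  '0' = 0x30 → acc = 0x6B
  '7' = 0x37 → acc = 0x5C
  ',' = 0x2C → acc = 0x70
  '3' = 0x33 → acc = 0x43
  '8' = 0x38 → acc = 0x7B
  '8' = 0x38 → acc = 0x43
  '.' = 0x2E → acc = 0x6D
Checksum = 0x6D.

6D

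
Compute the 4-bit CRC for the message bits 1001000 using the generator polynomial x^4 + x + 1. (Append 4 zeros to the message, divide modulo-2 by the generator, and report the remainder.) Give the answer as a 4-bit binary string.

1100

Append 4 zeros: 10010000000. Divide by 10011 (XOR where the leading bit is 1):
  pos 0: 10010 XOR 10011 = 00001
  pos 4: 10000 XOR 10011 = 00011
Remainder (last 4 bits) = 1100. This is the CRC / FCS.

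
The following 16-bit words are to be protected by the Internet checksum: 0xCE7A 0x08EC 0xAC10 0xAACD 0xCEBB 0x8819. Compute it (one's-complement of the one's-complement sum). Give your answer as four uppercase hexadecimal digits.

7AE5

One's-complement addition (fold any carry out of bit 15 back into bit 0):
  0xCE7A + 0x08EC = 0x0D766
  0xD766 + 0xAC10 = 0x18376 → wrap carry → 0x8377
  0x8377 + 0xAACD = 0x12E44 → wrap carry → 0x2E45
  0x2E45 + 0xCEBB = 0x0FD00
  0xFD00 + 0x8819 = 0x18519 → wrap carry → 0x851A
One's-complement sum = 0x851A.
Checksum = ~0x851A & 0xFFFF = 0x7AE5.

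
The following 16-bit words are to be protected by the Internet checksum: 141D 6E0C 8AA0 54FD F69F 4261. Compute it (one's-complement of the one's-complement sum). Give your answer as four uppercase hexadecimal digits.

6537

One's-complement addition (fold any carry out of bit 15 back into bit 0):
  0x141D + 0x6E0C = 0x08229
  0x8229 + 0x8AA0 = 0x10CC9 → wrap carry → 0x0CCA
  0x0CCA + 0x54FD = 0x061C7
  0x61C7 + 0xF69F = 0x15866 → wrap carry → 0x5867
  0x5867 + 0x4261 = 0x09AC8
One's-complement sum = 0x9AC8.
Checksum = ~0x9AC8 & 0xFFFF = 0x6537.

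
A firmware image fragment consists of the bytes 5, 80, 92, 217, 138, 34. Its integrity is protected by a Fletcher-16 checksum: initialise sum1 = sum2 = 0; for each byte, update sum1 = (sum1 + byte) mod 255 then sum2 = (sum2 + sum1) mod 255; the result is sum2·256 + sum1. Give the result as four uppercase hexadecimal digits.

E538

Running sums (mod 255):
  after byte 0 (5): sum1=5, sum2=5
  after byte 1 (80): sum1=85, sum2=90
  after byte 2 (92): sum1=177, sum2=12
  after byte 3 (217): sum1=139, sum2=151
  after byte 4 (138): sum1=22, sum2=173
  after byte 5 (34): sum1=56, sum2=229
Checksum = sum2·256 + sum1 = 229·256 + 56 = 58680 = 0xE538.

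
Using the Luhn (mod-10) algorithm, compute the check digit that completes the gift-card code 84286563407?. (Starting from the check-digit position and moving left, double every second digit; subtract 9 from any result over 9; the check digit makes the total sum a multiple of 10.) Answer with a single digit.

Partial digits right→left: 7 0 4 3 6 5 6 8 2 4 8
Double every second digit counting from the check-digit position (so the 1st, 3rd, 5th, ... of the partial from the right).
  doubled (with −9 where >9): 5 8 3 3 4 7 → sum 30
  kept as-is: 0 3 5 8 4 → sum 20
Total = 30 + 20 = 50.
Check digit = (10 − (50 mod 10)) mod 10 = 0.

0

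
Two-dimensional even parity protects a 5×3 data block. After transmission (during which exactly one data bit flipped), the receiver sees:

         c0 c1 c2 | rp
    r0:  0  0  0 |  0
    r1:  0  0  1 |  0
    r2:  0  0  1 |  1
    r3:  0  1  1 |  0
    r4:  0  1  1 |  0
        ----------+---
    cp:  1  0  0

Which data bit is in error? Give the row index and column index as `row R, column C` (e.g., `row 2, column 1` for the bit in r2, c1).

Recompute each row's even parity and compare to rp:
  r0: data parity 0, sent rp 0 → ok
  r1: data parity 1, sent rp 0 → mismatch
  r2: data parity 1, sent rp 1 → ok
  r3: data parity 0, sent rp 0 → ok
  r4: data parity 0, sent rp 0 → ok
Recompute each column's even parity and compare to cp:
  c0: data parity 0, sent cp 1 → mismatch
  c1: data parity 0, sent cp 0 → ok
  c2: data parity 0, sent cp 0 → ok
Exactly one row (r1) and one column (c0) fail → the flipped bit is at their intersection.

row 1, column 0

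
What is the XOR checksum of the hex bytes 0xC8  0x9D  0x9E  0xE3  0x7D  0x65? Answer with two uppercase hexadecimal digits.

30

XOR the bytes together:
  start with 0xC8
  0xC8 ⊕ 0x9D = 0x55
  0x55 ⊕ 0x9E = 0xCB
  0xCB ⊕ 0xE3 = 0x28
  0x28 ⊕ 0x7D = 0x55
  0x55 ⊕ 0x65 = 0x30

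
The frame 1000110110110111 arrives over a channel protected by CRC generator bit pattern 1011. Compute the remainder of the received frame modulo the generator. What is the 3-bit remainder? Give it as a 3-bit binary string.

010

Modulo-2 division of 1000110110110111 by 1011:
  pos 0: 1000 XOR 1011 = 0011
  pos 2: 1111 XOR 1011 = 0100
  pos 3: 1000 XOR 1011 = 0011
  pos 5: 1111 XOR 1011 = 0100
  pos 6: 1000 XOR 1011 = 0011
  pos 8: 1111 XOR 1011 = 0100
  pos 9: 1000 XOR 1011 = 0011
  pos 11: 1111 XOR 1011 = 0100
  pos 12: 1001 XOR 1011 = 0010
Remainder = 010 (nonzero — an error is detected).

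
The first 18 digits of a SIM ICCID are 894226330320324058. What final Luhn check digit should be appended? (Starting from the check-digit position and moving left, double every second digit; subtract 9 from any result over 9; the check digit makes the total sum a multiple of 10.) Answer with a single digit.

0

Partial digits right→left: 8 5 0 4 2 3 0 2 3 0 3 3 6 2 2 4 9 8
Double every second digit counting from the check-digit position (so the 1st, 3rd, 5th, ... of the partial from the right).
  doubled (with −9 where >9): 7 0 4 0 6 6 3 4 9 → sum 39
  kept as-is: 5 4 3 2 0 3 2 4 8 → sum 31
Total = 39 + 31 = 70.
Check digit = (10 − (70 mod 10)) mod 10 = 0.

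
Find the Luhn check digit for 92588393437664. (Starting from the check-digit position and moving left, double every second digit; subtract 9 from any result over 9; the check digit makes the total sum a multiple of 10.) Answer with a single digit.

Partial digits right→left: 4 6 6 7 3 4 3 9 3 8 8 5 2 9
Double every second digit counting from the check-digit position (so the 1st, 3rd, 5th, ... of the partial from the right).
  doubled (with −9 where >9): 8 3 6 6 6 7 4 → sum 40
  kept as-is: 6 7 4 9 8 5 9 → sum 48
Total = 40 + 48 = 88.
Check digit = (10 − (88 mod 10)) mod 10 = 2.

2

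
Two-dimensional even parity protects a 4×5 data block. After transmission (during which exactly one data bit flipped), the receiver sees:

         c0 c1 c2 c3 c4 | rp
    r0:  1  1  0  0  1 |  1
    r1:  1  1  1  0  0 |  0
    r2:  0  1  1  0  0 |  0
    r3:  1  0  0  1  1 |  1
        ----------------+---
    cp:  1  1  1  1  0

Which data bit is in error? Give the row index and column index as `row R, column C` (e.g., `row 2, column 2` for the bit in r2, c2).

row 1, column 2

Recompute each row's even parity and compare to rp:
  r0: data parity 1, sent rp 1 → ok
  r1: data parity 1, sent rp 0 → mismatch
  r2: data parity 0, sent rp 0 → ok
  r3: data parity 1, sent rp 1 → ok
Recompute each column's even parity and compare to cp:
  c0: data parity 1, sent cp 1 → ok
  c1: data parity 1, sent cp 1 → ok
  c2: data parity 0, sent cp 1 → mismatch
  c3: data parity 1, sent cp 1 → ok
  c4: data parity 0, sent cp 0 → ok
Exactly one row (r1) and one column (c2) fail → the flipped bit is at their intersection.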